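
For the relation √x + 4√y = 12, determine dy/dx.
Differentiate both sides with respect to x, treating y as y(x). By the chain rule, any term containing y contributes a factor of y' = dy/dx when we differentiate it.

Move every term to one side and write the relation as F(x, y) = 0. Term by term,
  d/dx[√(x)] = 1/(2√(x))
  d/dx[4√(y)] = 2·y'/√(y)
  d/dx[-12] = 0

The pieces without y' make up ∂F/∂x and the coefficient of y' is ∂F/∂y:
  ∂F/∂x = 1/(2√(x)),
  ∂F/∂y = 2/√(y).

Since d/dx[F] = ∂F/∂x + (∂F/∂y)·y' = 0, solve for y':
  (∂F/∂y)·y' = -∂F/∂x
  dy/dx = -(∂F/∂x)/(∂F/∂y) = -(1/(2√(x)))/(2/√(y)) = -√(y)/(4√(x))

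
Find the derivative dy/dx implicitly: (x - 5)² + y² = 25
Differentiate both sides with respect to x, treating y as y(x). By the chain rule, any term containing y contributes a factor of y' = dy/dx when we differentiate it.

Move every term to one side and write the relation as F(x, y) = 0. Term by term,
  d/dx[y^2] = 2y·y'
  d/dx[(x - 5)^2] = 2x - 10
  d/dx[-25] = 0

The pieces without y' make up ∂F/∂x and the coefficient of y' is ∂F/∂y:
  ∂F/∂x = 2x - 10,
  ∂F/∂y = 2y.

Since d/dx[F] = ∂F/∂x + (∂F/∂y)·y' = 0, solve for y':
  (∂F/∂y)·y' = -∂F/∂x
  dy/dx = -(∂F/∂x)/(∂F/∂y) = -(2x - 10)/(2y) = (5 - x)/y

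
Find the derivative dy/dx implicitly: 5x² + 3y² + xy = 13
Take d/dx of both sides. Since y is implicitly a function of x, the chain rule attaches a y' = dy/dx factor whenever we differentiate through y.

Set F(x, y) = (left side) − (right side), so the curve is F = 0. Differentiating each term of F:
  d/dx[5x^2] = 10x
  d/dx[xy] = x·y' + y
  d/dx[3y^2] = 6y·y'
  d/dx[-13] = 0

Collecting, the y'-free part is the partial derivative in x and the y' coefficient is the partial derivative in y:
  ∂F/∂x = 10x + y
  ∂F/∂y = x + 6y

so d/dx[F(x, y(x))] = ∂F/∂x + (∂F/∂y)·y' = 0. Rearranging,
  dy/dx = -(∂F/∂x)/(∂F/∂y) = -(10x + y)/(x + 6y) = (-10x - y)/(x + 6y)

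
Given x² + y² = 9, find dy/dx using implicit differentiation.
Differentiate both sides with respect to x, treating y as y(x). By the chain rule, any term containing y contributes a factor of y' = dy/dx when we differentiate it.

Move every term to one side and write the relation as F(x, y) = 0. Term by term,
  d/dx[x^2] = 2x
  d/dx[y^2] = 2y·y'
  d/dx[-9] = 0

The pieces without y' make up ∂F/∂x and the coefficient of y' is ∂F/∂y:
  ∂F/∂x = 2x,
  ∂F/∂y = 2y.

Since d/dx[F] = ∂F/∂x + (∂F/∂y)·y' = 0, solve for y':
  (∂F/∂y)·y' = -∂F/∂x
  dy/dx = -(∂F/∂x)/(∂F/∂y) = -(2x)/(2y) = -x/y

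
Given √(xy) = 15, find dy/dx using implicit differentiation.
Apply d/dx to both sides, remembering that y depends on x. Each occurrence of y therefore brings in a y' = dy/dx via the chain rule.

With F(x, y) equal to the left-hand side minus the right, differentiate F term by term:
  d/dx[√(xy)] = √(xy)(x·y'/2 + y/2)/(xy)
  d/dx[-15] = 0
Adding these up, d/dx[F] = 0 becomes
  (√(xy)/(2x)) + (√(xy)/(2y))·y' = 0,
so isolating y',
  dy/dx = -(√(xy)/(2x))/(√(xy)/(2y)) = -y/x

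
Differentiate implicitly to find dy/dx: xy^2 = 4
Differentiate both sides with respect to x, treating y as y(x). By the chain rule, any term containing y contributes a factor of y' = dy/dx when we differentiate it.

Move every term to one side and write the relation as F(x, y) = 0. Term by term,
  d/dx[xy^2] = 2xy·y' + y^2
  d/dx[-4] = 0

The pieces without y' make up ∂F/∂x and the coefficient of y' is ∂F/∂y:
  ∂F/∂x = y^2,
  ∂F/∂y = 2xy.

Since d/dx[F] = ∂F/∂x + (∂F/∂y)·y' = 0, solve for y':
  (∂F/∂y)·y' = -∂F/∂x
  dy/dx = -(∂F/∂x)/(∂F/∂y) = -(y^2)/(2xy) = -y/(2x)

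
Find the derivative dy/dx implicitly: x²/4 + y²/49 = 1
Apply d/dx to both sides, remembering that y depends on x. Each occurrence of y therefore brings in a y' = dy/dx via the chain rule.

With F(x, y) equal to the left-hand side minus the right, differentiate F term by term:
  d/dx[x^2/4] = x/2
  d/dx[y^2/49] = 2y·y'/49
  d/dx[-1] = 0
Adding these up, d/dx[F] = 0 becomes
  (x/2) + (2y/49)·y' = 0,
so isolating y',
  dy/dx = -(x/2)/(2y/49) = -49x/(4y)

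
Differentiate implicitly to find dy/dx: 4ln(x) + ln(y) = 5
Apply d/dx to both sides, remembering that y depends on x. Each occurrence of y therefore brings in a y' = dy/dx via the chain rule.

With F(x, y) equal to the left-hand side minus the right, differentiate F term by term:
  d/dx[4ln(x)] = 4/x
  d/dx[ln(y)] = y'/y
  d/dx[-5] = 0
Adding these up, d/dx[F] = 0 becomes
  (4/x) + (1/y)·y' = 0,
so isolating y',
  dy/dx = -(4/x)/(1/y) = -4y/x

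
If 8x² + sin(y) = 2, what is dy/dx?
Differentiate both sides with respect to x, treating y as y(x). By the chain rule, any term containing y contributes a factor of y' = dy/dx when we differentiate it.

Move every term to one side and write the relation as F(x, y) = 0. Term by term,
  d/dx[8x^2] = 16x
  d/dx[sin(y)] = y'·cos(y)
  d/dx[-2] = 0

The pieces without y' make up ∂F/∂x and the coefficient of y' is ∂F/∂y:
  ∂F/∂x = 16x,
  ∂F/∂y = cos(y).

Since d/dx[F] = ∂F/∂x + (∂F/∂y)·y' = 0, solve for y':
  (∂F/∂y)·y' = -∂F/∂x
  dy/dx = -(∂F/∂x)/(∂F/∂y) = -(16x)/(cos(y)) = -16x/cos(y)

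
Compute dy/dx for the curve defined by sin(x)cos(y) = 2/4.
Differentiate the relation implicitly: treat y = y(x) and apply the chain rule, so every y-derivative picks up a y' = dy/dx factor.

With everything moved to the left-hand side, differentiate term by term:
  d/dx[sin(x)·cos(y)] = -y'·sin(x)·sin(y) + cos(x)·cos(y)
  d/dx[-1/2] = 0

Separating the contributions that come from x directly and those that come through y:
  without y':      cos(x)·cos(y)
  multiplying y':  -sin(x)·sin(y)

so (cos(x)·cos(y)) + (-sin(x)·sin(y))·y' = 0, and therefore
  dy/dx = -(cos(x)·cos(y))/(-sin(x)·sin(y)) = 1/(tan(x)·tan(y))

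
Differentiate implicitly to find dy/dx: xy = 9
Apply d/dx to both sides, remembering that y depends on x. Each occurrence of y therefore brings in a y' = dy/dx via the chain rule.

With F(x, y) equal to the left-hand side minus the right, differentiate F term by term:
  d/dx[xy] = x·y' + y
  d/dx[-9] = 0
Adding these up, d/dx[F] = 0 becomes
  (y) + (x)·y' = 0,
so isolating y',
  dy/dx = -(y)/(x) = -y/x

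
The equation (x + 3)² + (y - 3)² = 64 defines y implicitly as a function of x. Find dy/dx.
Apply d/dx to both sides, remembering that y depends on x. Each occurrence of y therefore brings in a y' = dy/dx via the chain rule.

With F(x, y) equal to the left-hand side minus the right, differentiate F term by term:
  d/dx[(x + 3)^2] = 2x + 6
  d/dx[(y - 3)^2] = 2·y'(y - 3)
  d/dx[-64] = 0
Adding these up, d/dx[F] = 0 becomes
  (2x + 6) + (2y - 6)·y' = 0,
so isolating y',
  dy/dx = -(2x + 6)/(2y - 6) = (-x - 3)/(y - 3)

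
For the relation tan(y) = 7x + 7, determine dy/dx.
Differentiate both sides with respect to x, treating y as y(x). By the chain rule, any term containing y contributes a factor of y' = dy/dx when we differentiate it.

Move every term to one side and write the relation as F(x, y) = 0. Term by term,
  d/dx[-7x] = -7
  d/dx[tan(y)] = y'(tan(y)^2 + 1)
  d/dx[-7] = 0

The pieces without y' make up ∂F/∂x and the coefficient of y' is ∂F/∂y:
  ∂F/∂x = -7,
  ∂F/∂y = tan(y)^2 + 1.

Since d/dx[F] = ∂F/∂x + (∂F/∂y)·y' = 0, solve for y':
  (∂F/∂y)·y' = -∂F/∂x
  dy/dx = -(∂F/∂x)/(∂F/∂y) = -(-7)/(tan(y)^2 + 1) = 7cos(y)^2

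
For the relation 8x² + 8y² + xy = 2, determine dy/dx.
Take d/dx of both sides. Since y is implicitly a function of x, the chain rule attaches a y' = dy/dx factor whenever we differentiate through y.

Set F(x, y) = (left side) − (right side), so the curve is F = 0. Differentiating each term of F:
  d/dx[8x^2] = 16x
  d/dx[xy] = x·y' + y
  d/dx[8y^2] = 16y·y'
  d/dx[-2] = 0

Collecting, the y'-free part is the partial derivative in x and the y' coefficient is the partial derivative in y:
  ∂F/∂x = 16x + y
  ∂F/∂y = x + 16y

so d/dx[F(x, y(x))] = ∂F/∂x + (∂F/∂y)·y' = 0. Rearranging,
  dy/dx = -(∂F/∂x)/(∂F/∂y) = -(16x + y)/(x + 16y) = (-16x - y)/(x + 16y)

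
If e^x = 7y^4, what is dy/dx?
Apply d/dx to both sides, remembering that y depends on x. Each occurrence of y therefore brings in a y' = dy/dx via the chain rule.

With F(x, y) equal to the left-hand side minus the right, differentiate F term by term:
  d/dx[-7y^4] = -28y^3·y'
  d/dx[e^(x)] = e^(x)
Adding these up, d/dx[F] = 0 becomes
  (e^(x)) + (-28y^3)·y' = 0,
so isolating y',
  dy/dx = -(e^(x))/(-28y^3) = e^(x)/(28y^3)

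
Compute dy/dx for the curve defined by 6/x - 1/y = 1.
Differentiate both sides with respect to x, treating y as y(x). By the chain rule, any term containing y contributes a factor of y' = dy/dx when we differentiate it.

Move every term to one side and write the relation as F(x, y) = 0. Term by term,
  d/dx[-1/y] = y'/y^2
  d/dx[6/x] = -6/x^2
  d/dx[-1] = 0

The pieces without y' make up ∂F/∂x and the coefficient of y' is ∂F/∂y:
  ∂F/∂x = -6/x^2,
  ∂F/∂y = y^(-2).

Since d/dx[F] = ∂F/∂x + (∂F/∂y)·y' = 0, solve for y':
  (∂F/∂y)·y' = -∂F/∂x
  dy/dx = -(∂F/∂x)/(∂F/∂y) = -(-6/x^2)/(y^(-2)) = 6y^2/x^2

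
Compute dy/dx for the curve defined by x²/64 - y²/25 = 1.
Take d/dx of both sides. Since y is implicitly a function of x, the chain rule attaches a y' = dy/dx factor whenever we differentiate through y.

Set F(x, y) = (left side) − (right side), so the curve is F = 0. Differentiating each term of F:
  d/dx[x^2/64] = x/32
  d/dx[-y^2/25] = -2y·y'/25
  d/dx[-1] = 0

Collecting, the y'-free part is the partial derivative in x and the y' coefficient is the partial derivative in y:
  ∂F/∂x = x/32
  ∂F/∂y = -2y/25

so d/dx[F(x, y(x))] = ∂F/∂x + (∂F/∂y)·y' = 0. Rearranging,
  dy/dx = -(∂F/∂x)/(∂F/∂y) = -(x/32)/(-2y/25) = 25x/(64y)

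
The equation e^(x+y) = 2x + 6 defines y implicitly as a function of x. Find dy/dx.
Apply d/dx to both sides, remembering that y depends on x. Each occurrence of y therefore brings in a y' = dy/dx via the chain rule.

With F(x, y) equal to the left-hand side minus the right, differentiate F term by term:
  d/dx[-2x] = -2
  d/dx[e^(x + y)] = (y' + 1)·e^(x + y)
  d/dx[-6] = 0
Adding these up, d/dx[F] = 0 becomes
  (e^(x + y) - 2) + (e^(x + y))·y' = 0,
so isolating y',
  dy/dx = -(e^(x + y) - 2)/(e^(x + y)) = 2e^(-x - y) - 1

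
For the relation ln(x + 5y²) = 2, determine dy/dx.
Apply d/dx to both sides, remembering that y depends on x. Each occurrence of y therefore brings in a y' = dy/dx via the chain rule.

With F(x, y) equal to the left-hand side minus the right, differentiate F term by term:
  d/dx[ln(x + 5y^2)] = (10y·y' + 1)/(x + 5y^2)
  d/dx[-2] = 0
Adding these up, d/dx[F] = 0 becomes
  (1/(x + 5y^2)) + (10y/(x + 5y^2))·y' = 0,
so isolating y',
  dy/dx = -(1/(x + 5y^2))/(10y/(x + 5y^2)) = -1/(10y)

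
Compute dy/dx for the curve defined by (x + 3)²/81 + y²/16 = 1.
Differentiate both sides with respect to x, treating y as y(x). By the chain rule, any term containing y contributes a factor of y' = dy/dx when we differentiate it.

Move every term to one side and write the relation as F(x, y) = 0. Term by term,
  d/dx[y^2/16] = y·y'/8
  d/dx[(x + 3)^2/81] = 2x/81 + 2/27
  d/dx[-1] = 0

The pieces without y' make up ∂F/∂x and the coefficient of y' is ∂F/∂y:
  ∂F/∂x = 2x/81 + 2/27,
  ∂F/∂y = y/8.

Since d/dx[F] = ∂F/∂x + (∂F/∂y)·y' = 0, solve for y':
  (∂F/∂y)·y' = -∂F/∂x
  dy/dx = -(∂F/∂x)/(∂F/∂y) = -(2x/81 + 2/27)/(y/8)
        = -(2(x + 3)/81)/(y/8) = 16(-x - 3)/(81y)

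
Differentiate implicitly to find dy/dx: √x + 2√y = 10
Differentiate both sides with respect to x, treating y as y(x). By the chain rule, any term containing y contributes a factor of y' = dy/dx when we differentiate it.

Move every term to one side and write the relation as F(x, y) = 0. Term by term,
  d/dx[√(x)] = 1/(2√(x))
  d/dx[2√(y)] = y'/√(y)
  d/dx[-10] = 0

The pieces without y' make up ∂F/∂x and the coefficient of y' is ∂F/∂y:
  ∂F/∂x = 1/(2√(x)),
  ∂F/∂y = 1/√(y).

Since d/dx[F] = ∂F/∂x + (∂F/∂y)·y' = 0, solve for y':
  (∂F/∂y)·y' = -∂F/∂x
  dy/dx = -(∂F/∂x)/(∂F/∂y) = -(1/(2√(x)))/(1/√(y)) = -√(y)/(2√(x))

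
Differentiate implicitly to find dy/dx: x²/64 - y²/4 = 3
Take d/dx of both sides. Since y is implicitly a function of x, the chain rule attaches a y' = dy/dx factor whenever we differentiate through y.

Set F(x, y) = (left side) − (right side), so the curve is F = 0. Differentiating each term of F:
  d/dx[x^2/64] = x/32
  d/dx[-y^2/4] = -y·y'/2
  d/dx[-3] = 0

Collecting, the y'-free part is the partial derivative in x and the y' coefficient is the partial derivative in y:
  ∂F/∂x = x/32
  ∂F/∂y = -y/2

so d/dx[F(x, y(x))] = ∂F/∂x + (∂F/∂y)·y' = 0. Rearranging,
  dy/dx = -(∂F/∂x)/(∂F/∂y) = -(x/32)/(-y/2) = x/(16y)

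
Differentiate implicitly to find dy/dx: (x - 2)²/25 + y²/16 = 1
Differentiate both sides with respect to x, treating y as y(x). By the chain rule, any term containing y contributes a factor of y' = dy/dx when we differentiate it.

Move every term to one side and write the relation as F(x, y) = 0. Term by term,
  d/dx[y^2/16] = y·y'/8
  d/dx[(x - 2)^2/25] = 2x/25 - 4/25
  d/dx[-1] = 0

The pieces without y' make up ∂F/∂x and the coefficient of y' is ∂F/∂y:
  ∂F/∂x = 2x/25 - 4/25,
  ∂F/∂y = y/8.

Since d/dx[F] = ∂F/∂x + (∂F/∂y)·y' = 0, solve for y':
  (∂F/∂y)·y' = -∂F/∂x
  dy/dx = -(∂F/∂x)/(∂F/∂y) = -(2x/25 - 4/25)/(y/8)
        = -(2(x - 2)/25)/(y/8) = 16(2 - x)/(25y)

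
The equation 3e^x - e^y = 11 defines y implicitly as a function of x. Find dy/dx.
Differentiate the relation implicitly: treat y = y(x) and apply the chain rule, so every y-derivative picks up a y' = dy/dx factor.

With everything moved to the left-hand side, differentiate term by term:
  d/dx[3e^(x)] = 3e^(x)
  d/dx[-e^(y)] = -y'·e^(y)
  d/dx[-11] = 0

Separating the contributions that come from x directly and those that come through y:
  without y':      3e^(x)
  multiplying y':  -e^(y)

so (3e^(x)) + (-e^(y))·y' = 0, and therefore
  dy/dx = -(3e^(x))/(-e^(y)) = 3e^(x - y)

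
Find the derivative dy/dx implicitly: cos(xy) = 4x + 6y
Apply d/dx to both sides, remembering that y depends on x. Each occurrence of y therefore brings in a y' = dy/dx via the chain rule.

With F(x, y) equal to the left-hand side minus the right, differentiate F term by term:
  d/dx[-4x] = -4
  d/dx[-6y] = -6·y'
  d/dx[cos(xy)] = -(x·y' + y)·sin(xy)
Adding these up, d/dx[F] = 0 becomes
  (-y·sin(xy) - 4) + (-x·sin(xy) - 6)·y' = 0,
so isolating y',
  dy/dx = -(-y·sin(xy) - 4)/(-x·sin(xy) - 6) = -(y·sin(xy) + 4)/(x·sin(xy) + 6)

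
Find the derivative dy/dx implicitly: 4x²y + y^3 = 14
Take d/dx of both sides. Since y is implicitly a function of x, the chain rule attaches a y' = dy/dx factor whenever we differentiate through y.

Set F(x, y) = (left side) − (right side), so the curve is F = 0. Differentiating each term of F:
  d/dx[4x^2y] = 4x^2·y' + 8xy
  d/dx[y^3] = 3y^2·y'
  d/dx[-14] = 0

Collecting, the y'-free part is the partial derivative in x and the y' coefficient is the partial derivative in y:
  ∂F/∂x = 8xy
  ∂F/∂y = 4x^2 + 3y^2

so d/dx[F(x, y(x))] = ∂F/∂x + (∂F/∂y)·y' = 0. Rearranging,
  dy/dx = -(∂F/∂x)/(∂F/∂y) = -(8xy)/(4x^2 + 3y^2) = -8xy/(4x^2 + 3y^2)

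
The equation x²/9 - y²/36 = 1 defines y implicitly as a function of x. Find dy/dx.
Differentiate both sides with respect to x, treating y as y(x). By the chain rule, any term containing y contributes a factor of y' = dy/dx when we differentiate it.

Move every term to one side and write the relation as F(x, y) = 0. Term by term,
  d/dx[x^2/9] = 2x/9
  d/dx[-y^2/36] = -y·y'/18
  d/dx[-1] = 0

The pieces without y' make up ∂F/∂x and the coefficient of y' is ∂F/∂y:
  ∂F/∂x = 2x/9,
  ∂F/∂y = -y/18.

Since d/dx[F] = ∂F/∂x + (∂F/∂y)·y' = 0, solve for y':
  (∂F/∂y)·y' = -∂F/∂x
  dy/dx = -(∂F/∂x)/(∂F/∂y) = -(2x/9)/(-y/18) = 4x/y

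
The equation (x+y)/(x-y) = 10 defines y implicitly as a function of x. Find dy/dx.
Apply d/dx to both sides, remembering that y depends on x. Each occurrence of y therefore brings in a y' = dy/dx via the chain rule.

With F(x, y) equal to the left-hand side minus the right, differentiate F term by term:
  d/dx[(x + y)/(x - y)] = (y' + 1)/(x - y) + (x + y)(y' - 1)/(x - y)^2
  d/dx[-10] = 0
Adding these up, d/dx[F] = 0 becomes
  (1/(x - y) - (x + y)/(x - y)^2) + (1/(x - y) + (x + y)/(x - y)^2)·y' = 0,
so isolating y',
  dy/dx = -(1/(x - y) - (x + y)/(x - y)^2)/(1/(x - y) + (x + y)/(x - y)^2)
        = -(-2y/(x - y)^2)/(2x/(x - y)^2) = y/x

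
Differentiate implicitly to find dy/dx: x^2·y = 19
Take d/dx of both sides. Since y is implicitly a function of x, the chain rule attaches a y' = dy/dx factor whenever we differentiate through y.

Set F(x, y) = (left side) − (right side), so the curve is F = 0. Differentiating each term of F:
  d/dx[x^2y] = x^2·y' + 2xy
  d/dx[-19] = 0

Collecting, the y'-free part is the partial derivative in x and the y' coefficient is the partial derivative in y:
  ∂F/∂x = 2xy
  ∂F/∂y = x^2

so d/dx[F(x, y(x))] = ∂F/∂x + (∂F/∂y)·y' = 0. Rearranging,
  dy/dx = -(∂F/∂x)/(∂F/∂y) = -(2xy)/(x^2) = -2y/x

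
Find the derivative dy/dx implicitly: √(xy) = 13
Take d/dx of both sides. Since y is implicitly a function of x, the chain rule attaches a y' = dy/dx factor whenever we differentiate through y.

Set F(x, y) = (left side) − (right side), so the curve is F = 0. Differentiating each term of F:
  d/dx[√(xy)] = √(xy)(x·y'/2 + y/2)/(xy)
  d/dx[-13] = 0

Collecting, the y'-free part is the partial derivative in x and the y' coefficient is the partial derivative in y:
  ∂F/∂x = √(xy)/(2x)
  ∂F/∂y = √(xy)/(2y)

so d/dx[F(x, y(x))] = ∂F/∂x + (∂F/∂y)·y' = 0. Rearranging,
  dy/dx = -(∂F/∂x)/(∂F/∂y) = -(√(xy)/(2x))/(√(xy)/(2y)) = -y/x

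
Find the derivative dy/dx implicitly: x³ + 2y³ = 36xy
Differentiate the relation implicitly: treat y = y(x) and apply the chain rule, so every y-derivative picks up a y' = dy/dx factor.

With everything moved to the left-hand side, differentiate term by term:
  d/dx[x^3] = 3x^2
  d/dx[-36xy] = -36x·y' - 36y
  d/dx[2y^3] = 6y^2·y'

Separating the contributions that come from x directly and those that come through y:
  without y':      3x^2 - 36y
  multiplying y':  -36x + 6y^2

so (3x^2 - 36y) + (-36x + 6y^2)·y' = 0, and therefore
  dy/dx = -(3x^2 - 36y)/(-36x + 6y^2) = (x^2 - 12y)/(2(6x - y^2))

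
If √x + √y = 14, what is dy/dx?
Apply d/dx to both sides, remembering that y depends on x. Each occurrence of y therefore brings in a y' = dy/dx via the chain rule.

With F(x, y) equal to the left-hand side minus the right, differentiate F term by term:
  d/dx[√(x)] = 1/(2√(x))
  d/dx[√(y)] = y'/(2√(y))
  d/dx[-14] = 0
Adding these up, d/dx[F] = 0 becomes
  (1/(2√(x))) + (1/(2√(y)))·y' = 0,
so isolating y',
  dy/dx = -(1/(2√(x)))/(1/(2√(y))) = -√(y)/√(x)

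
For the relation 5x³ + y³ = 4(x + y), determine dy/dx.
Differentiate both sides with respect to x, treating y as y(x). By the chain rule, any term containing y contributes a factor of y' = dy/dx when we differentiate it.

Move every term to one side and write the relation as F(x, y) = 0. Term by term,
  d/dx[5x^3] = 15x^2
  d/dx[-4x] = -4
  d/dx[y^3] = 3y^2·y'
  d/dx[-4y] = -4·y'

The pieces without y' make up ∂F/∂x and the coefficient of y' is ∂F/∂y:
  ∂F/∂x = 15x^2 - 4,
  ∂F/∂y = 3y^2 - 4.

Since d/dx[F] = ∂F/∂x + (∂F/∂y)·y' = 0, solve for y':
  (∂F/∂y)·y' = -∂F/∂x
  dy/dx = -(∂F/∂x)/(∂F/∂y) = -(15x^2 - 4)/(3y^2 - 4) = (4 - 15x^2)/(3y^2 - 4)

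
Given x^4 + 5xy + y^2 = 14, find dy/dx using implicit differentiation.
Differentiate the relation implicitly: treat y = y(x) and apply the chain rule, so every y-derivative picks up a y' = dy/dx factor.

With everything moved to the left-hand side, differentiate term by term:
  d/dx[x^4] = 4x^3
  d/dx[5xy] = 5x·y' + 5y
  d/dx[y^2] = 2y·y'
  d/dx[-14] = 0

Separating the contributions that come from x directly and those that come through y:
  without y':      4x^3 + 5y
  multiplying y':  5x + 2y

so (4x^3 + 5y) + (5x + 2y)·y' = 0, and therefore
  dy/dx = -(4x^3 + 5y)/(5x + 2y) = (-4x^3 - 5y)/(5x + 2y)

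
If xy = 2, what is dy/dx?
Take d/dx of both sides. Since y is implicitly a function of x, the chain rule attaches a y' = dy/dx factor whenever we differentiate through y.

Set F(x, y) = (left side) − (right side), so the curve is F = 0. Differentiating each term of F:
  d/dx[xy] = x·y' + y
  d/dx[-2] = 0

Collecting, the y'-free part is the partial derivative in x and the y' coefficient is the partial derivative in y:
  ∂F/∂x = y
  ∂F/∂y = x

so d/dx[F(x, y(x))] = ∂F/∂x + (∂F/∂y)·y' = 0. Rearranging,
  dy/dx = -(∂F/∂x)/(∂F/∂y) = -(y)/(x) = -y/x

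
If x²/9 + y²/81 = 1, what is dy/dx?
Differentiate both sides with respect to x, treating y as y(x). By the chain rule, any term containing y contributes a factor of y' = dy/dx when we differentiate it.

Move every term to one side and write the relation as F(x, y) = 0. Term by term,
  d/dx[x^2/9] = 2x/9
  d/dx[y^2/81] = 2y·y'/81
  d/dx[-1] = 0

The pieces without y' make up ∂F/∂x and the coefficient of y' is ∂F/∂y:
  ∂F/∂x = 2x/9,
  ∂F/∂y = 2y/81.

Since d/dx[F] = ∂F/∂x + (∂F/∂y)·y' = 0, solve for y':
  (∂F/∂y)·y' = -∂F/∂x
  dy/dx = -(∂F/∂x)/(∂F/∂y) = -(2x/9)/(2y/81) = -9x/y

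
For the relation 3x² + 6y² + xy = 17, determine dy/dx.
Take d/dx of both sides. Since y is implicitly a function of x, the chain rule attaches a y' = dy/dx factor whenever we differentiate through y.

Set F(x, y) = (left side) − (right side), so the curve is F = 0. Differentiating each term of F:
  d/dx[3x^2] = 6x
  d/dx[xy] = x·y' + y
  d/dx[6y^2] = 12y·y'
  d/dx[-17] = 0

Collecting, the y'-free part is the partial derivative in x and the y' coefficient is the partial derivative in y:
  ∂F/∂x = 6x + y
  ∂F/∂y = x + 12y

so d/dx[F(x, y(x))] = ∂F/∂x + (∂F/∂y)·y' = 0. Rearranging,
  dy/dx = -(∂F/∂x)/(∂F/∂y) = -(6x + y)/(x + 12y) = (-6x - y)/(x + 12y)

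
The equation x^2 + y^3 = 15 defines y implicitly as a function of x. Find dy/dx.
Take d/dx of both sides. Since y is implicitly a function of x, the chain rule attaches a y' = dy/dx factor whenever we differentiate through y.

Set F(x, y) = (left side) − (right side), so the curve is F = 0. Differentiating each term of F:
  d/dx[x^2] = 2x
  d/dx[y^3] = 3y^2·y'
  d/dx[-15] = 0

Collecting, the y'-free part is the partial derivative in x and the y' coefficient is the partial derivative in y:
  ∂F/∂x = 2x
  ∂F/∂y = 3y^2

so d/dx[F(x, y(x))] = ∂F/∂x + (∂F/∂y)·y' = 0. Rearranging,
  dy/dx = -(∂F/∂x)/(∂F/∂y) = -(2x)/(3y^2) = -2x/(3y^2)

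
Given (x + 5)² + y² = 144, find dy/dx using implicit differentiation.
Differentiate both sides with respect to x, treating y as y(x). By the chain rule, any term containing y contributes a factor of y' = dy/dx when we differentiate it.

Move every term to one side and write the relation as F(x, y) = 0. Term by term,
  d/dx[y^2] = 2y·y'
  d/dx[(x + 5)^2] = 2x + 10
  d/dx[-144] = 0

The pieces without y' make up ∂F/∂x and the coefficient of y' is ∂F/∂y:
  ∂F/∂x = 2x + 10,
  ∂F/∂y = 2y.

Since d/dx[F] = ∂F/∂x + (∂F/∂y)·y' = 0, solve for y':
  (∂F/∂y)·y' = -∂F/∂x
  dy/dx = -(∂F/∂x)/(∂F/∂y) = -(2x + 10)/(2y) = (-x - 5)/y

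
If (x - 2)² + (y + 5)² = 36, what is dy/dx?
Differentiate both sides with respect to x, treating y as y(x). By the chain rule, any term containing y contributes a factor of y' = dy/dx when we differentiate it.

Move every term to one side and write the relation as F(x, y) = 0. Term by term,
  d/dx[(x - 2)^2] = 2x - 4
  d/dx[(y + 5)^2] = 2·y'(y + 5)
  d/dx[-36] = 0

The pieces without y' make up ∂F/∂x and the coefficient of y' is ∂F/∂y:
  ∂F/∂x = 2x - 4,
  ∂F/∂y = 2y + 10.

Since d/dx[F] = ∂F/∂x + (∂F/∂y)·y' = 0, solve for y':
  (∂F/∂y)·y' = -∂F/∂x
  dy/dx = -(∂F/∂x)/(∂F/∂y) = -(2x - 4)/(2y + 10) = (2 - x)/(y + 5)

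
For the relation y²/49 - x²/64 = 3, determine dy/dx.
Take d/dx of both sides. Since y is implicitly a function of x, the chain rule attaches a y' = dy/dx factor whenever we differentiate through y.

Set F(x, y) = (left side) − (right side), so the curve is F = 0. Differentiating each term of F:
  d/dx[-x^2/64] = -x/32
  d/dx[y^2/49] = 2y·y'/49
  d/dx[-3] = 0

Collecting, the y'-free part is the partial derivative in x and the y' coefficient is the partial derivative in y:
  ∂F/∂x = -x/32
  ∂F/∂y = 2y/49

so d/dx[F(x, y(x))] = ∂F/∂x + (∂F/∂y)·y' = 0. Rearranging,
  dy/dx = -(∂F/∂x)/(∂F/∂y) = -(-x/32)/(2y/49) = 49x/(64y)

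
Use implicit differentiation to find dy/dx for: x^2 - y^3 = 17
Apply d/dx to both sides, remembering that y depends on x. Each occurrence of y therefore brings in a y' = dy/dx via the chain rule.

With F(x, y) equal to the left-hand side minus the right, differentiate F term by term:
  d/dx[x^2] = 2x
  d/dx[-y^3] = -3y^2·y'
  d/dx[-17] = 0
Adding these up, d/dx[F] = 0 becomes
  (2x) + (-3y^2)·y' = 0,
so isolating y',
  dy/dx = -(2x)/(-3y^2) = 2x/(3y^2)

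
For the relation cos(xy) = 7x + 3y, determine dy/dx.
Apply d/dx to both sides, remembering that y depends on x. Each occurrence of y therefore brings in a y' = dy/dx via the chain rule.

With F(x, y) equal to the left-hand side minus the right, differentiate F term by term:
  d/dx[-7x] = -7
  d/dx[-3y] = -3·y'
  d/dx[cos(xy)] = -(x·y' + y)·sin(xy)
Adding these up, d/dx[F] = 0 becomes
  (-y·sin(xy) - 7) + (-x·sin(xy) - 3)·y' = 0,
so isolating y',
  dy/dx = -(-y·sin(xy) - 7)/(-x·sin(xy) - 3) = -(y·sin(xy) + 7)/(x·sin(xy) + 3)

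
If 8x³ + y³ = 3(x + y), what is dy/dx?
Apply d/dx to both sides, remembering that y depends on x. Each occurrence of y therefore brings in a y' = dy/dx via the chain rule.

With F(x, y) equal to the left-hand side minus the right, differentiate F term by term:
  d/dx[8x^3] = 24x^2
  d/dx[-3x] = -3
  d/dx[y^3] = 3y^2·y'
  d/dx[-3y] = -3·y'
Adding these up, d/dx[F] = 0 becomes
  (24x^2 - 3) + (3y^2 - 3)·y' = 0,
so isolating y',
  dy/dx = -(24x^2 - 3)/(3y^2 - 3) = (1 - 8x^2)/(y^2 - 1)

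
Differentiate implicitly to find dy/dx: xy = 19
Take d/dx of both sides. Since y is implicitly a function of x, the chain rule attaches a y' = dy/dx factor whenever we differentiate through y.

Set F(x, y) = (left side) − (right side), so the curve is F = 0. Differentiating each term of F:
  d/dx[xy] = x·y' + y
  d/dx[-19] = 0

Collecting, the y'-free part is the partial derivative in x and the y' coefficient is the partial derivative in y:
  ∂F/∂x = y
  ∂F/∂y = x

so d/dx[F(x, y(x))] = ∂F/∂x + (∂F/∂y)·y' = 0. Rearranging,
  dy/dx = -(∂F/∂x)/(∂F/∂y) = -(y)/(x) = -y/x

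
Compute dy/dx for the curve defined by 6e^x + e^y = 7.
Take d/dx of both sides. Since y is implicitly a function of x, the chain rule attaches a y' = dy/dx factor whenever we differentiate through y.

Set F(x, y) = (left side) − (right side), so the curve is F = 0. Differentiating each term of F:
  d/dx[6e^(x)] = 6e^(x)
  d/dx[e^(y)] = y'·e^(y)
  d/dx[-7] = 0

Collecting, the y'-free part is the partial derivative in x and the y' coefficient is the partial derivative in y:
  ∂F/∂x = 6e^(x)
  ∂F/∂y = e^(y)

so d/dx[F(x, y(x))] = ∂F/∂x + (∂F/∂y)·y' = 0. Rearranging,
  dy/dx = -(∂F/∂x)/(∂F/∂y) = -(6e^(x))/(e^(y)) = -6e^(x - y)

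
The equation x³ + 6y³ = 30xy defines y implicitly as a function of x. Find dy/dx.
Differentiate the relation implicitly: treat y = y(x) and apply the chain rule, so every y-derivative picks up a y' = dy/dx factor.

With everything moved to the left-hand side, differentiate term by term:
  d/dx[x^3] = 3x^2
  d/dx[-30xy] = -30x·y' - 30y
  d/dx[6y^3] = 18y^2·y'

Separating the contributions that come from x directly and those that come through y:
  without y':      3x^2 - 30y
  multiplying y':  -30x + 18y^2

so (3x^2 - 30y) + (-30x + 18y^2)·y' = 0, and therefore
  dy/dx = -(3x^2 - 30y)/(-30x + 18y^2) = (x^2 - 10y)/(2(5x - 3y^2))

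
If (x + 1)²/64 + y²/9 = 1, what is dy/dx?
Differentiate both sides with respect to x, treating y as y(x). By the chain rule, any term containing y contributes a factor of y' = dy/dx when we differentiate it.

Move every term to one side and write the relation as F(x, y) = 0. Term by term,
  d/dx[y^2/9] = 2y·y'/9
  d/dx[(x + 1)^2/64] = x/32 + 1/32
  d/dx[-1] = 0

The pieces without y' make up ∂F/∂x and the coefficient of y' is ∂F/∂y:
  ∂F/∂x = x/32 + 1/32,
  ∂F/∂y = 2y/9.

Since d/dx[F] = ∂F/∂x + (∂F/∂y)·y' = 0, solve for y':
  (∂F/∂y)·y' = -∂F/∂x
  dy/dx = -(∂F/∂x)/(∂F/∂y) = -(x/32 + 1/32)/(2y/9)
        = -((x + 1)/32)/(2y/9) = 9(-x - 1)/(64y)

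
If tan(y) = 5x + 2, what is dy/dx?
Differentiate the relation implicitly: treat y = y(x) and apply the chain rule, so every y-derivative picks up a y' = dy/dx factor.

With everything moved to the left-hand side, differentiate term by term:
  d/dx[-5x] = -5
  d/dx[tan(y)] = y'(tan(y)^2 + 1)
  d/dx[-2] = 0

Separating the contributions that come from x directly and those that come through y:
  without y':      -5
  multiplying y':  tan(y)^2 + 1

so (-5) + (tan(y)^2 + 1)·y' = 0, and therefore
  dy/dx = -(-5)/(tan(y)^2 + 1) = 5cos(y)^2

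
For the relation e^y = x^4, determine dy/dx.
Take d/dx of both sides. Since y is implicitly a function of x, the chain rule attaches a y' = dy/dx factor whenever we differentiate through y.

Set F(x, y) = (left side) − (right side), so the curve is F = 0. Differentiating each term of F:
  d/dx[-x^4] = -4x^3
  d/dx[e^(y)] = y'·e^(y)

Collecting, the y'-free part is the partial derivative in x and the y' coefficient is the partial derivative in y:
  ∂F/∂x = -4x^3
  ∂F/∂y = e^(y)

so d/dx[F(x, y(x))] = ∂F/∂x + (∂F/∂y)·y' = 0. Rearranging,
  dy/dx = -(∂F/∂x)/(∂F/∂y) = -(-4x^3)/(e^(y)) = 4x^3e^(-y)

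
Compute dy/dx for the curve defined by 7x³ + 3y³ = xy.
Differentiate both sides with respect to x, treating y as y(x). By the chain rule, any term containing y contributes a factor of y' = dy/dx when we differentiate it.

Move every term to one side and write the relation as F(x, y) = 0. Term by term,
  d/dx[7x^3] = 21x^2
  d/dx[-xy] = -x·y' - y
  d/dx[3y^3] = 9y^2·y'

The pieces without y' make up ∂F/∂x and the coefficient of y' is ∂F/∂y:
  ∂F/∂x = 21x^2 - y,
  ∂F/∂y = -x + 9y^2.

Since d/dx[F] = ∂F/∂x + (∂F/∂y)·y' = 0, solve for y':
  (∂F/∂y)·y' = -∂F/∂x
  dy/dx = -(∂F/∂x)/(∂F/∂y) = -(21x^2 - y)/(-x + 9y^2) = (21x^2 - y)/(x - 9y^2)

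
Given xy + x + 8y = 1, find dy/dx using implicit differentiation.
Differentiate both sides with respect to x, treating y as y(x). By the chain rule, any term containing y contributes a factor of y' = dy/dx when we differentiate it.

Move every term to one side and write the relation as F(x, y) = 0. Term by term,
  d/dx[xy] = x·y' + y
  d/dx[x] = 1
  d/dx[8y] = 8·y'
  d/dx[-1] = 0

The pieces without y' make up ∂F/∂x and the coefficient of y' is ∂F/∂y:
  ∂F/∂x = y + 1,
  ∂F/∂y = x + 8.

Since d/dx[F] = ∂F/∂x + (∂F/∂y)·y' = 0, solve for y':
  (∂F/∂y)·y' = -∂F/∂x
  dy/dx = -(∂F/∂x)/(∂F/∂y) = -(y + 1)/(x + 8) = (-y - 1)/(x + 8)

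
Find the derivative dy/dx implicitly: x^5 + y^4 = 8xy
Apply d/dx to both sides, remembering that y depends on x. Each occurrence of y therefore brings in a y' = dy/dx via the chain rule.

With F(x, y) equal to the left-hand side minus the right, differentiate F term by term:
  d/dx[x^5] = 5x^4
  d/dx[-8xy] = -8x·y' - 8y
  d/dx[y^4] = 4y^3·y'
Adding these up, d/dx[F] = 0 becomes
  (5x^4 - 8y) + (-8x + 4y^3)·y' = 0,
so isolating y',
  dy/dx = -(5x^4 - 8y)/(-8x + 4y^3) = (5x^4 - 8y)/(4(2x - y^3))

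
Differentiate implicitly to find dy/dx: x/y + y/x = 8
Differentiate both sides with respect to x, treating y as y(x). By the chain rule, any term containing y contributes a factor of y' = dy/dx when we differentiate it.

Move every term to one side and write the relation as F(x, y) = 0. Term by term,
  d/dx[x/y] = -x·y'/y^2 + 1/y
  d/dx[y/x] = y'/x - y/x^2
  d/dx[-8] = 0

The pieces without y' make up ∂F/∂x and the coefficient of y' is ∂F/∂y:
  ∂F/∂x = 1/y - y/x^2,
  ∂F/∂y = -x/y^2 + 1/x.

Since d/dx[F] = ∂F/∂x + (∂F/∂y)·y' = 0, solve for y':
  (∂F/∂y)·y' = -∂F/∂x
  dy/dx = -(∂F/∂x)/(∂F/∂y) = -(1/y - y/x^2)/(-x/y^2 + 1/x)
        = -((x - y)(x + y)/(x^2y))/(-(x - y)(x + y)/(xy^2)) = y/x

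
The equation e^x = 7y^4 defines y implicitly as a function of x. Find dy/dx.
Apply d/dx to both sides, remembering that y depends on x. Each occurrence of y therefore brings in a y' = dy/dx via the chain rule.

With F(x, y) equal to the left-hand side minus the right, differentiate F term by term:
  d/dx[-7y^4] = -28y^3·y'
  d/dx[e^(x)] = e^(x)
Adding these up, d/dx[F] = 0 becomes
  (e^(x)) + (-28y^3)·y' = 0,
so isolating y',
  dy/dx = -(e^(x))/(-28y^3) = e^(x)/(28y^3)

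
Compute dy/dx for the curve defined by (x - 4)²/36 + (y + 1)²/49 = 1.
Differentiate the relation implicitly: treat y = y(x) and apply the chain rule, so every y-derivative picks up a y' = dy/dx factor.

With everything moved to the left-hand side, differentiate term by term:
  d/dx[(x - 4)^2/36] = x/18 - 2/9
  d/dx[(y + 1)^2/49] = 2·y'(y + 1)/49
  d/dx[-1] = 0

Separating the contributions that come from x directly and those that come through y:
  without y':      x/18 - 2/9
  multiplying y':  2y/49 + 2/49

so (x/18 - 2/9) + (2y/49 + 2/49)·y' = 0, and therefore
  dy/dx = -(x/18 - 2/9)/(2y/49 + 2/49)
        = -((x - 4)/18)/(2(y + 1)/49) = 49(4 - x)/(36(y + 1))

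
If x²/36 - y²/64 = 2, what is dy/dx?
Differentiate both sides with respect to x, treating y as y(x). By the chain rule, any term containing y contributes a factor of y' = dy/dx when we differentiate it.

Move every term to one side and write the relation as F(x, y) = 0. Term by term,
  d/dx[x^2/36] = x/18
  d/dx[-y^2/64] = -y·y'/32
  d/dx[-2] = 0

The pieces without y' make up ∂F/∂x and the coefficient of y' is ∂F/∂y:
  ∂F/∂x = x/18,
  ∂F/∂y = -y/32.

Since d/dx[F] = ∂F/∂x + (∂F/∂y)·y' = 0, solve for y':
  (∂F/∂y)·y' = -∂F/∂x
  dy/dx = -(∂F/∂x)/(∂F/∂y) = -(x/18)/(-y/32) = 16x/(9y)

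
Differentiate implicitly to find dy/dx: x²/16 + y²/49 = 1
Differentiate both sides with respect to x, treating y as y(x). By the chain rule, any term containing y contributes a factor of y' = dy/dx when we differentiate it.

Move every term to one side and write the relation as F(x, y) = 0. Term by term,
  d/dx[x^2/16] = x/8
  d/dx[y^2/49] = 2y·y'/49
  d/dx[-1] = 0

The pieces without y' make up ∂F/∂x and the coefficient of y' is ∂F/∂y:
  ∂F/∂x = x/8,
  ∂F/∂y = 2y/49.

Since d/dx[F] = ∂F/∂x + (∂F/∂y)·y' = 0, solve for y':
  (∂F/∂y)·y' = -∂F/∂x
  dy/dx = -(∂F/∂x)/(∂F/∂y) = -(x/8)/(2y/49) = -49x/(16y)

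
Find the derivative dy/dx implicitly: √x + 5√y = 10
Take d/dx of both sides. Since y is implicitly a function of x, the chain rule attaches a y' = dy/dx factor whenever we differentiate through y.

Set F(x, y) = (left side) − (right side), so the curve is F = 0. Differentiating each term of F:
  d/dx[√(x)] = 1/(2√(x))
  d/dx[5√(y)] = 5·y'/(2√(y))
  d/dx[-10] = 0

Collecting, the y'-free part is the partial derivative in x and the y' coefficient is the partial derivative in y:
  ∂F/∂x = 1/(2√(x))
  ∂F/∂y = 5/(2√(y))

so d/dx[F(x, y(x))] = ∂F/∂x + (∂F/∂y)·y' = 0. Rearranging,
  dy/dx = -(∂F/∂x)/(∂F/∂y) = -(1/(2√(x)))/(5/(2√(y))) = -√(y)/(5√(x))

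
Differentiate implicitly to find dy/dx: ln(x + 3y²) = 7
Apply d/dx to both sides, remembering that y depends on x. Each occurrence of y therefore brings in a y' = dy/dx via the chain rule.

With F(x, y) equal to the left-hand side minus the right, differentiate F term by term:
  d/dx[ln(x + 3y^2)] = (6y·y' + 1)/(x + 3y^2)
  d/dx[-7] = 0
Adding these up, d/dx[F] = 0 becomes
  (1/(x + 3y^2)) + (6y/(x + 3y^2))·y' = 0,
so isolating y',
  dy/dx = -(1/(x + 3y^2))/(6y/(x + 3y^2)) = -1/(6y)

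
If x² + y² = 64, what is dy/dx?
Take d/dx of both sides. Since y is implicitly a function of x, the chain rule attaches a y' = dy/dx factor whenever we differentiate through y.

Set F(x, y) = (left side) − (right side), so the curve is F = 0. Differentiating each term of F:
  d/dx[x^2] = 2x
  d/dx[y^2] = 2y·y'
  d/dx[-64] = 0

Collecting, the y'-free part is the partial derivative in x and the y' coefficient is the partial derivative in y:
  ∂F/∂x = 2x
  ∂F/∂y = 2y

so d/dx[F(x, y(x))] = ∂F/∂x + (∂F/∂y)·y' = 0. Rearranging,
  dy/dx = -(∂F/∂x)/(∂F/∂y) = -(2x)/(2y) = -x/y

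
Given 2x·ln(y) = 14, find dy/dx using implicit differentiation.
Take d/dx of both sides. Since y is implicitly a function of x, the chain rule attaches a y' = dy/dx factor whenever we differentiate through y.

Set F(x, y) = (left side) − (right side), so the curve is F = 0. Differentiating each term of F:
  d/dx[2x·ln(y)] = 2x·y'/y + 2ln(y)
  d/dx[-14] = 0

Collecting, the y'-free part is the partial derivative in x and the y' coefficient is the partial derivative in y:
  ∂F/∂x = 2ln(y)
  ∂F/∂y = 2x/y

so d/dx[F(x, y(x))] = ∂F/∂x + (∂F/∂y)·y' = 0. Rearranging,
  dy/dx = -(∂F/∂x)/(∂F/∂y) = -(2ln(y))/(2x/y) = -y·ln(y)/x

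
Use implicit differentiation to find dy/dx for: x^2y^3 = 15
Differentiate both sides with respect to x, treating y as y(x). By the chain rule, any term containing y contributes a factor of y' = dy/dx when we differentiate it.

Move every term to one side and write the relation as F(x, y) = 0. Term by term,
  d/dx[x^2y^3] = 3x^2y^2·y' + 2xy^3
  d/dx[-15] = 0

The pieces without y' make up ∂F/∂x and the coefficient of y' is ∂F/∂y:
  ∂F/∂x = 2xy^3,
  ∂F/∂y = 3x^2y^2.

Since d/dx[F] = ∂F/∂x + (∂F/∂y)·y' = 0, solve for y':
  (∂F/∂y)·y' = -∂F/∂x
  dy/dx = -(∂F/∂x)/(∂F/∂y) = -(2xy^3)/(3x^2y^2) = -2y/(3x)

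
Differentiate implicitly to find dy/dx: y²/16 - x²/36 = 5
Differentiate both sides with respect to x, treating y as y(x). By the chain rule, any term containing y contributes a factor of y' = dy/dx when we differentiate it.

Move every term to one side and write the relation as F(x, y) = 0. Term by term,
  d/dx[-x^2/36] = -x/18
  d/dx[y^2/16] = y·y'/8
  d/dx[-5] = 0

The pieces without y' make up ∂F/∂x and the coefficient of y' is ∂F/∂y:
  ∂F/∂x = -x/18,
  ∂F/∂y = y/8.

Since d/dx[F] = ∂F/∂x + (∂F/∂y)·y' = 0, solve for y':
  (∂F/∂y)·y' = -∂F/∂x
  dy/dx = -(∂F/∂x)/(∂F/∂y) = -(-x/18)/(y/8) = 4x/(9y)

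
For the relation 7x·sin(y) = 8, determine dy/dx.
Take d/dx of both sides. Since y is implicitly a function of x, the chain rule attaches a y' = dy/dx factor whenever we differentiate through y.

Set F(x, y) = (left side) − (right side), so the curve is F = 0. Differentiating each term of F:
  d/dx[7x·sin(y)] = 7x·y'·cos(y) + 7sin(y)
  d/dx[-8] = 0

Collecting, the y'-free part is the partial derivative in x and the y' coefficient is the partial derivative in y:
  ∂F/∂x = 7sin(y)
  ∂F/∂y = 7x·cos(y)

so d/dx[F(x, y(x))] = ∂F/∂x + (∂F/∂y)·y' = 0. Rearranging,
  dy/dx = -(∂F/∂x)/(∂F/∂y) = -(7sin(y))/(7x·cos(y)) = -tan(y)/x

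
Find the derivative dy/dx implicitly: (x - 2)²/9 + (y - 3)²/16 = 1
Take d/dx of both sides. Since y is implicitly a function of x, the chain rule attaches a y' = dy/dx factor whenever we differentiate through y.

Set F(x, y) = (left side) − (right side), so the curve is F = 0. Differentiating each term of F:
  d/dx[(x - 2)^2/9] = 2x/9 - 4/9
  d/dx[(y - 3)^2/16] = y'(y - 3)/8
  d/dx[-1] = 0

Collecting, the y'-free part is the partial derivative in x and the y' coefficient is the partial derivative in y:
  ∂F/∂x = 2x/9 - 4/9
  ∂F/∂y = y/8 - 3/8

so d/dx[F(x, y(x))] = ∂F/∂x + (∂F/∂y)·y' = 0. Rearranging,
  dy/dx = -(∂F/∂x)/(∂F/∂y) = -(2x/9 - 4/9)/(y/8 - 3/8)
        = -(2(x - 2)/9)/((y - 3)/8) = 16(2 - x)/(9(y - 3))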